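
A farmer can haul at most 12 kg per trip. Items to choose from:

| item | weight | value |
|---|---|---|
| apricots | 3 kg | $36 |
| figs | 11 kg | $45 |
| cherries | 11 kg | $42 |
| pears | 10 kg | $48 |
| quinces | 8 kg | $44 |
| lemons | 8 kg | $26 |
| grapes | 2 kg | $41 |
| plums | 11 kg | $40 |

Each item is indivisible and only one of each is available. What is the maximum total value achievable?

$89

Check high-value combinations within 12 kg:
- pears+grapes: weight 10+2=12, value 48+41=89
- quinces+grapes: weight 8+2=10, value 44+41=85
- apricots+quinces: weight 3+8=11, value 36+44=80
- apricots+grapes: weight 3+2=5, value 36+41=77
- lemons+grapes: weight 8+2=10, value 26+41=67
Best: $89.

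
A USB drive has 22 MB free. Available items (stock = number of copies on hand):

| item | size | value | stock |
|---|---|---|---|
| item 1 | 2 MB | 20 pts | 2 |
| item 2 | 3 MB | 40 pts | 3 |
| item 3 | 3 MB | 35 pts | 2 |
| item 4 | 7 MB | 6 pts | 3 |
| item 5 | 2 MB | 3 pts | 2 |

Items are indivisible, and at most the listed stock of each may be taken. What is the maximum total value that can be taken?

233 pts

Best selections within size 22 and stock limits:
- 2×item 1 + 3×item 2 + 2×item 3 + 1×item 5: size 21, value 233
- 2×item 1 + 3×item 2 + 2×item 3: size 19, value 230
Best: 233 pts.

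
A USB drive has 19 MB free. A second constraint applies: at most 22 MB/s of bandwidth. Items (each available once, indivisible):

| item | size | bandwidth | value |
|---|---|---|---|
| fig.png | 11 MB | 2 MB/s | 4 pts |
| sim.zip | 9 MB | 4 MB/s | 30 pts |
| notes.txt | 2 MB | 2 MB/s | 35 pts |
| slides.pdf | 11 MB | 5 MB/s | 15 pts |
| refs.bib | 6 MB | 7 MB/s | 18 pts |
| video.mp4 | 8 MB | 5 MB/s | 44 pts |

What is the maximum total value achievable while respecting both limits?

Feasible sets respecting both limits:
- sim.zip+notes.txt+video.mp4: size 19, bandwidth 11, value 109
- notes.txt+refs.bib+video.mp4: size 16, bandwidth 14, value 97
- sim.zip+notes.txt+refs.bib: size 17, bandwidth 13, value 83
Best: 109 pts.

109 pts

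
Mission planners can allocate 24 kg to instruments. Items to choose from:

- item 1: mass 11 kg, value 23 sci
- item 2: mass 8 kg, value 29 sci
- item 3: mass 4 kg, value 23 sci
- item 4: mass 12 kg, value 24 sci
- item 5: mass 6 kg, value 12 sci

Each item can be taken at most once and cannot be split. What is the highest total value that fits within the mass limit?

This is a 0/1 knapsack; check combinations near the capacity.
- item 2+item 3+item 4: mass 8+4+12=24, value 29+23+24=76
- item 1+item 2+item 3: mass 11+8+4=23, value 23+29+23=75
- item 2+item 3+item 5: mass 8+4+6=18, value 29+23+12=64
Best: 76 sci.

76 sci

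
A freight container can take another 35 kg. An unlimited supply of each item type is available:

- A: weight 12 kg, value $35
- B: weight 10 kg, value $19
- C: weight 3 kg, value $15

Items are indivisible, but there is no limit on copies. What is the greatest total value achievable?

Best value-per-unit is C at 15/3, and filling with it alone uses weight 11×3=33. No mix of the others beats 11×15 = 165.

$165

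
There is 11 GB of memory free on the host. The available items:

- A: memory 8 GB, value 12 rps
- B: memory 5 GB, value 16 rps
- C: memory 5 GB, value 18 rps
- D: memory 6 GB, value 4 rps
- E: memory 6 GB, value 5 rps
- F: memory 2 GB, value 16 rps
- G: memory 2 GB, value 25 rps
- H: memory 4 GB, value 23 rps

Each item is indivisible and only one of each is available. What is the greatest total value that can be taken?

66 rps

Check high-value combinations within 11 GB:
- C+G+H: memory 5+2+4=11, value 18+25+23=66
- F+G+H: memory 2+2+4=8, value 16+25+23=64
- B+G+H: memory 5+2+4=11, value 16+25+23=64
- C+F+G: memory 5+2+2=9, value 18+16+25=59
- B+F+G: memory 5+2+2=9, value 16+16+25=57
Best: 66 rps.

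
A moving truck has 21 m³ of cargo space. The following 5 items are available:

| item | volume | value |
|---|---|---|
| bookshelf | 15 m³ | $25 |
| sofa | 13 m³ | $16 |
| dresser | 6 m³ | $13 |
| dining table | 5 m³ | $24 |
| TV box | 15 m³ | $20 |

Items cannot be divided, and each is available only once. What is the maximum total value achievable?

This is a 0/1 knapsack; check combinations near the capacity.
- bookshelf+dining table: volume 15+5=20, value 25+24=49
- dining table+TV box: volume 5+15=20, value 24+20=44
- sofa+dining table: volume 13+5=18, value 16+24=40
- bookshelf+dresser: volume 15+6=21, value 25+13=38
Best: $49.

$49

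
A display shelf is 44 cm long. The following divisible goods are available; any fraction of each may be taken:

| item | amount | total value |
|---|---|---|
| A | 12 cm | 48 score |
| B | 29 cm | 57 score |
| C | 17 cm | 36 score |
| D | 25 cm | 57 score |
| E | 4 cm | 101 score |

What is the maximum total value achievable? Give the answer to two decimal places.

Take in order of value per unit:
- E (101/4 per unit): all 4 → value 101, running total 101.00
- A (48/12 per unit): all 12 → value 48, running total 149.00
- D (57/25 per unit): all 25 → value 57, running total 206.00
- C (36/17 per unit): 3 of 17 → value 3×36/17 = 6.3529, running total 212.35
Total 212.35.

212.35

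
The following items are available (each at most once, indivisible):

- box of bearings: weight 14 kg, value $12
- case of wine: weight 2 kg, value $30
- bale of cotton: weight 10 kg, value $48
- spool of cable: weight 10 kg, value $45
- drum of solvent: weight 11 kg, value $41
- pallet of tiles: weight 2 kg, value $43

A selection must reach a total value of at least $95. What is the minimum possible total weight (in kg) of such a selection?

14

Subsets with value ≥ 95, sorted by total weight:
- case of wine+bale of cotton+pallet of tiles: weight 14, value 121
- case of wine+spool of cable+pallet of tiles: weight 14, value 118
- case of wine+drum of solvent+pallet of tiles: weight 15, value 114
Minimum weight: 14 kg.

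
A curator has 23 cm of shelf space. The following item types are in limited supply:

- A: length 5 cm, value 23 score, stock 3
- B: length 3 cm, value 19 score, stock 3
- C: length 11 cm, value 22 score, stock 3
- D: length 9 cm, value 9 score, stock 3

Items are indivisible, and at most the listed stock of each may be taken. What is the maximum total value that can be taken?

Best selections within length 23 and stock limits:
- 3×A + 2×B: length 21, value 107
- 2×A + 3×B: length 19, value 103
- 1×A + 3×B + 1×D: length 23, value 89
- 3×A + 1×B: length 18, value 88
Best: 107 score.

107 score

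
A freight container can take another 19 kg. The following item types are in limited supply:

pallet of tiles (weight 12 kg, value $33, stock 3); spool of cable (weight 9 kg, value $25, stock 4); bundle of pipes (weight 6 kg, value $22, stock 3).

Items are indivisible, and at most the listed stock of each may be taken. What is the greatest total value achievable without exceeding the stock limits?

Best selections within weight 19 and stock limits:
- 3×bundle of pipes: weight 18, value 66
- 1×pallet of tiles + 1×bundle of pipes: weight 18, value 55
Best: $66.

$66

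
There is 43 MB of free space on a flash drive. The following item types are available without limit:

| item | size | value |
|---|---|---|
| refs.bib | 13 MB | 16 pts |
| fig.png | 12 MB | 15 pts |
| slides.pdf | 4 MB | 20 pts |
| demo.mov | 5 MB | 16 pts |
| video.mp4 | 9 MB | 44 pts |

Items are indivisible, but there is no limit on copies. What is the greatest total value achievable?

212 pts

Best value-per-unit is slides.pdf at 20/4; filling with it alone gives 10×20 = 200.
Optimal mix: 4×slides.pdf + 3×video.mp4 → size 43, value 212.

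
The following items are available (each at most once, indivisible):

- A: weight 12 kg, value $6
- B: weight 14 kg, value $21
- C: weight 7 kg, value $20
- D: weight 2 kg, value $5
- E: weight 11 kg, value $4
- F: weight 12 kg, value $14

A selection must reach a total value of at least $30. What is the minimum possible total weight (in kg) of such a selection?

19

Subsets with value ≥ 30, sorted by total weight:
- C+F: weight 19, value 34
- B+C: weight 21, value 41
Minimum weight: 19 kg.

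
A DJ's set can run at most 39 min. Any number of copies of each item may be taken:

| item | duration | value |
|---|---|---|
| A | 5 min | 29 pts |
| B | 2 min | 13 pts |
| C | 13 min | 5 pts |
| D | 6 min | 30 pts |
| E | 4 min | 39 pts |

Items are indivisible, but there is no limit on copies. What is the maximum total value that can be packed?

Best value-per-unit is E at 39/4; filling with it alone gives 9×39 = 351.
Optimal mix: 1×B + 9×E → duration 38, value 364.

364 pts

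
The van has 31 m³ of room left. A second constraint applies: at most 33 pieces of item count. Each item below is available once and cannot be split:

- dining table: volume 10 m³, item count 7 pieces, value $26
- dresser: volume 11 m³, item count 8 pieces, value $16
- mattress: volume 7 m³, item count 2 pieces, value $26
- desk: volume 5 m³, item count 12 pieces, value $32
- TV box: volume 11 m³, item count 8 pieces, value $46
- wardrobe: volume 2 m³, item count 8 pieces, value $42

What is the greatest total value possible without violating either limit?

Feasible sets respecting both limits:
- mattress+desk+TV box+wardrobe: volume 25, item count 30, value 146
- dining table+mattress+TV box+wardrobe: volume 30, item count 25, value 140
- dresser+mattress+TV box+wardrobe: volume 31, item count 26, value 130
Best: $146.

$146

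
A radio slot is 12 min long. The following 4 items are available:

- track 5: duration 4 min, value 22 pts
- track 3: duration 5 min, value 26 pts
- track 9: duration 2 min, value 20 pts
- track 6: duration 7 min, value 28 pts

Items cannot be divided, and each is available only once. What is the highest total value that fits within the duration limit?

Check high-value combinations within 12 min:
- track 5+track 3+track 9: duration 4+5+2=11, value 22+26+20=68
- track 3+track 6: duration 5+7=12, value 26+28=54
- track 5+track 6: duration 4+7=11, value 22+28=50
Best: 68 pts.

68 pts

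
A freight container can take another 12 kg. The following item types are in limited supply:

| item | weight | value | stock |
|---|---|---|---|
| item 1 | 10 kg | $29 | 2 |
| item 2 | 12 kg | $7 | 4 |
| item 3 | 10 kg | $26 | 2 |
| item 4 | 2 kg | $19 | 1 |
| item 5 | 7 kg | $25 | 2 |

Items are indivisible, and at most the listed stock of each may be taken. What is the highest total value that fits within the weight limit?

Best selections within weight 12 and stock limits:
- 1×item 1 + 1×item 4: weight 12, value 48
- 1×item 3 + 1×item 4: weight 12, value 45
- 1×item 4 + 1×item 5: weight 9, value 44
- 1×item 1: weight 10, value 29
Best: $48.

$48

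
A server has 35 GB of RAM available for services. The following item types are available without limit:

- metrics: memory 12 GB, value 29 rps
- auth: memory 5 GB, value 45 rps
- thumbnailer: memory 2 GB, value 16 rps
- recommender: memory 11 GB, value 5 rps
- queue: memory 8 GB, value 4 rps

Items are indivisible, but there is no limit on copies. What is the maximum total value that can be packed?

Best value-per-unit is auth at 45/5, and filling with it alone uses memory 7×5=35. No mix of the others beats 7×45 = 315.

315 rps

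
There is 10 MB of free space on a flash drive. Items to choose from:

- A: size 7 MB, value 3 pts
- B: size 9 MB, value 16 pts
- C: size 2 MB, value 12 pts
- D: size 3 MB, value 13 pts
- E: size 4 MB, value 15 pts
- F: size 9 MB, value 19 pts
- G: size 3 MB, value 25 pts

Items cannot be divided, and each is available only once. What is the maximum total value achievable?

53 pts

Check high-value combinations within 10 MB:
- D+E+G: size 3+4+3=10, value 13+15+25=53
- C+E+G: size 2+4+3=9, value 12+15+25=52
- C+D+G: size 2+3+3=8, value 12+13+25=50
Best: 53 pts.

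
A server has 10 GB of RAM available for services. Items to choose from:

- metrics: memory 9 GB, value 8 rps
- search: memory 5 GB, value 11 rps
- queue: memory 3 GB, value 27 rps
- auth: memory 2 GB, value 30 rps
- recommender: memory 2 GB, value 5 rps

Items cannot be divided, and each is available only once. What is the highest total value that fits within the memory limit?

68 rps

Check high-value combinations within 10 GB:
- search+queue+auth: memory 5+3+2=10, value 11+27+30=68
- queue+auth+recommender: memory 3+2+2=7, value 27+30+5=62
- queue+auth: memory 3+2=5, value 27+30=57
- search+auth+recommender: memory 5+2+2=9, value 11+30+5=46
Best: 68 rps.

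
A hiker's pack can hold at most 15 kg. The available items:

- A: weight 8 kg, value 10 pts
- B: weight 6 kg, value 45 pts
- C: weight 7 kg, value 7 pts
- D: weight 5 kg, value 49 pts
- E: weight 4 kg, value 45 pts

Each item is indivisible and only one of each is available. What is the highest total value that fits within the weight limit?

139 pts

Check high-value combinations within 15 kg:
- B+D+E: weight 6+5+4=15, value 45+49+45=139
- D+E: weight 5+4=9, value 49+45=94
- B+D: weight 6+5=11, value 45+49=94
Best: 139 pts.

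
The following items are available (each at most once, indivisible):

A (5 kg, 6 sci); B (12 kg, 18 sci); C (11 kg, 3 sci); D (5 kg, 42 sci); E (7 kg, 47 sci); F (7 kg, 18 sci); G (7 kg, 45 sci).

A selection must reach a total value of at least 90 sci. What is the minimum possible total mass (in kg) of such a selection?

Subsets with value ≥ 90, sorted by total mass:
- E+G: mass 14, value 92
- A+D+E: mass 17, value 95
Minimum mass: 14 kg.

14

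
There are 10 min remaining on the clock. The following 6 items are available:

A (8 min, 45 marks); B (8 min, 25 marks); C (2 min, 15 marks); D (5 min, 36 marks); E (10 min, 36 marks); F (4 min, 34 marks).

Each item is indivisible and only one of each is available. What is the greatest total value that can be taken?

70 marks

Check high-value combinations within 10 min:
- D+F: time 5+4=9, value 36+34=70
- A+C: time 8+2=10, value 45+15=60
- C+D: time 2+5=7, value 15+36=51
Best: 70 marks.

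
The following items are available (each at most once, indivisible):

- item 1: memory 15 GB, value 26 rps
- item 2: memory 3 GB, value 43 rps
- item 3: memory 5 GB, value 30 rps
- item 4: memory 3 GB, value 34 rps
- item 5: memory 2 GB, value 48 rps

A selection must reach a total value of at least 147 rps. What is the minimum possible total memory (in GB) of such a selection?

Subsets with value ≥ 147, sorted by total memory:
- item 2+item 3+item 4+item 5: memory 13, value 155
- item 1+item 2+item 4+item 5: memory 23, value 151
- item 1+item 2+item 3+item 5: memory 25, value 147
- item 1+item 2+item 3+item 4+item 5: memory 28, value 181
Minimum memory: 13 GB.

13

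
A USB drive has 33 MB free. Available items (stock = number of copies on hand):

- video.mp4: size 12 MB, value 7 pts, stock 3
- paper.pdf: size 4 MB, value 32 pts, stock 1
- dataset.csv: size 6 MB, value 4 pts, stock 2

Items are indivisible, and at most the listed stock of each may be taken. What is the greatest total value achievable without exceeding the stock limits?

Top feasible selections:
- 1×video.mp4 + 1×paper.pdf + 2×dataset.csv: size 28, value 47
- 2×video.mp4 + 1×paper.pdf: size 28, value 46
- 1×video.mp4 + 1×paper.pdf + 1×dataset.csv: size 22, value 43
- 1×paper.pdf + 2×dataset.csv: size 16, value 40
Best: 47 pts.

47 pts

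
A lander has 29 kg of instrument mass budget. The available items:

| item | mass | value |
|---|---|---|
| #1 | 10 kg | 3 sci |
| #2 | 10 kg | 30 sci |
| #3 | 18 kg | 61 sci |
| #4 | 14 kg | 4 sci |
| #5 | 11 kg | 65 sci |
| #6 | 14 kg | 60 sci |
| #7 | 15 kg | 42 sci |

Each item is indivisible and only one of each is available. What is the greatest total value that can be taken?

Check high-value combinations within 29 kg:
- #3+#5: mass 18+11=29, value 61+65=126
- #5+#6: mass 11+14=25, value 65+60=125
- #5+#7: mass 11+15=26, value 65+42=107
- #6+#7: mass 14+15=29, value 60+42=102
Best: 126 sci.

126 sci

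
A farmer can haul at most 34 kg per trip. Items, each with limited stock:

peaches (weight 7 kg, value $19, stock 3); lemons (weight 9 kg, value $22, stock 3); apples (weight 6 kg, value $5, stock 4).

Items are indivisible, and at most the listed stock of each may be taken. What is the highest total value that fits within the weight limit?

$85

Top feasible selections:
- 1×peaches + 3×lemons: weight 34, value 85
- 2×peaches + 2×lemons: weight 32, value 82
- 3×peaches + 1×lemons: weight 30, value 79
- 3×lemons + 1×apples: weight 33, value 71
Best: $85.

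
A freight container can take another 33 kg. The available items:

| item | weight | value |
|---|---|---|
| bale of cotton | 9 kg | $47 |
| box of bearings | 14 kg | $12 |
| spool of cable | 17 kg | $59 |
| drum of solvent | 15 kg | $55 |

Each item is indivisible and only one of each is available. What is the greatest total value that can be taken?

Check high-value combinations within 33 kg:
- spool of cable+drum of solvent: weight 17+15=32, value 59+55=114
- bale of cotton+spool of cable: weight 9+17=26, value 47+59=106
- bale of cotton+drum of solvent: weight 9+15=24, value 47+55=102
Best: $114.

$114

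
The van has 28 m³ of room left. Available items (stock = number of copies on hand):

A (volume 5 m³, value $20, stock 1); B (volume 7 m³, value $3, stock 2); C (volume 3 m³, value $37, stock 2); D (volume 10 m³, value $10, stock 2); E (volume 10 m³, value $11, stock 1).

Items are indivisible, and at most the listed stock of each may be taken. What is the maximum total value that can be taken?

$108

Top feasible selections:
- 1×A + 1×B + 2×C + 1×E: volume 28, value 108
- 1×A + 1×B + 2×C + 1×D: volume 28, value 107
- 1×A + 2×C + 1×E: volume 21, value 105
Best: $108.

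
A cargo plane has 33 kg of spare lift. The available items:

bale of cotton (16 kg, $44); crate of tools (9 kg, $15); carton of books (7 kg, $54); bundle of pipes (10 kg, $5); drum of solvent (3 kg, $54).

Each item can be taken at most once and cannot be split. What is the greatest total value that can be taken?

Check high-value combinations within 33 kg:
- bale of cotton+carton of books+drum of solvent: weight 16+7+3=26, value 44+54+54=152
- crate of tools+carton of books+bundle of pipes+drum of solvent: weight 9+7+10+3=29, value 15+54+5+54=128
- crate of tools+carton of books+drum of solvent: weight 9+7+3=19, value 15+54+54=123
Best: $152.

$152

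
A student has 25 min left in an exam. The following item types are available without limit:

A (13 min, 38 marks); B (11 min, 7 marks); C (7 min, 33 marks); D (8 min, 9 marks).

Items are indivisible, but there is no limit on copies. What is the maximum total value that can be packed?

99 marks

Best value-per-unit is C at 33/7, and filling with it alone uses time 3×7=21. No mix of the others beats 3×33 = 99.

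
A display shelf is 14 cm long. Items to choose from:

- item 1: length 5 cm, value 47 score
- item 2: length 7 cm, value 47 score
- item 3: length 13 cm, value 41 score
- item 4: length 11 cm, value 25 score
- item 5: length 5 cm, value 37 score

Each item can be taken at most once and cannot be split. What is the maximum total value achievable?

94 score

This is a 0/1 knapsack; check combinations near the capacity.
- item 1+item 2: length 5+7=12, value 47+47=94
- item 1+item 5: length 5+5=10, value 47+37=84
- item 2+item 5: length 7+5=12, value 47+37=84
- item 1: length 5, value 47
Best: 94 score.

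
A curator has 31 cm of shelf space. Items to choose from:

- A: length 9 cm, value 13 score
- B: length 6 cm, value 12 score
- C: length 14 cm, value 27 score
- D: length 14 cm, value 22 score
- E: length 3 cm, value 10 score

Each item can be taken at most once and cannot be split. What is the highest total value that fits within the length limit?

This is a 0/1 knapsack; check combinations near the capacity.
- C+D+E: length 14+14+3=31, value 27+22+10=59
- A+B+C: length 9+6+14=29, value 13+12+27=52
- A+C+E: length 9+14+3=26, value 13+27+10=50
- B+C+E: length 6+14+3=23, value 12+27+10=49
- C+D: length 14+14=28, value 27+22=49
Best: 59 score.

59 score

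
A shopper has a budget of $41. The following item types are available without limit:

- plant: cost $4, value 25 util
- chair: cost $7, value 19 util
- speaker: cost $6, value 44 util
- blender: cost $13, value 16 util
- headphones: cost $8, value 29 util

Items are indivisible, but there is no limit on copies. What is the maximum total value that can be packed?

Best value-per-unit is speaker at 44/6; filling with it alone gives 6×44 = 264.
Optimal mix: 1×plant + 6×speaker → cost 40, value 289.

289 util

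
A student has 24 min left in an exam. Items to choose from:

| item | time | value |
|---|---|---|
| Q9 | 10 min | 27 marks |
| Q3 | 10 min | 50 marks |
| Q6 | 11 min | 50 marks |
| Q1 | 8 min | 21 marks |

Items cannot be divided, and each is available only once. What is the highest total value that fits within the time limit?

100 marks

Check high-value combinations within 24 min:
- Q3+Q6: time 10+11=21, value 50+50=100
- Q9+Q3: time 10+10=20, value 27+50=77
- Q9+Q6: time 10+11=21, value 27+50=77
Best: 100 marks.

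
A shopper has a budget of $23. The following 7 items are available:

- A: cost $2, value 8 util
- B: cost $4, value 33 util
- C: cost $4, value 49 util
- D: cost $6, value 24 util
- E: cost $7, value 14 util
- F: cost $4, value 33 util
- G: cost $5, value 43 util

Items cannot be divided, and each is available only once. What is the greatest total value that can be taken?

Check high-value combinations within $23:
- B+C+D+F+G: cost 4+4+6+4+5=23, value 33+49+24+33+43=182
- A+B+C+F+G: cost 2+4+4+4+5=19, value 8+33+49+33+43=166
- B+C+F+G: cost 4+4+4+5=17, value 33+49+33+43=158
- A+B+C+D+G: cost 2+4+4+6+5=21, value 8+33+49+24+43=157
- A+C+D+F+G: cost 2+4+6+4+5=21, value 8+49+24+33+43=157
Best: 182 util.

182 util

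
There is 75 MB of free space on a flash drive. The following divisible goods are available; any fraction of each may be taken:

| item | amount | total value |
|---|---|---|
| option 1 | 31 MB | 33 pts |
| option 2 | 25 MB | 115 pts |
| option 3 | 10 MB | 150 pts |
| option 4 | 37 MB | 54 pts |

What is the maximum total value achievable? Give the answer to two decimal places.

322.19

Take in order of value per unit:
- option 3 (150/10 per unit): all 10 → value 150, running total 150.00
- option 2 (115/25 per unit): all 25 → value 115, running total 265.00
- option 4 (54/37 per unit): all 37 → value 54, running total 319.00
- option 1 (33/31 per unit): 3 of 31 → value 3×33/31 = 3.1935, running total 322.19
Total 322.19.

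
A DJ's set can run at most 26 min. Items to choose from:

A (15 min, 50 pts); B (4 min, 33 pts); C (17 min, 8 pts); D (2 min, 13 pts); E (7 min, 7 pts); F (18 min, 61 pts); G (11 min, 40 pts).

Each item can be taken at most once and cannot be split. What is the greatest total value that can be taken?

107 pts

Check high-value combinations within 26 min:
- B+D+F: duration 4+2+18=24, value 33+13+61=107
- A+B+D: duration 15+4+2=21, value 50+33+13=96
- B+F: duration 4+18=22, value 33+61=94
Best: 107 pts.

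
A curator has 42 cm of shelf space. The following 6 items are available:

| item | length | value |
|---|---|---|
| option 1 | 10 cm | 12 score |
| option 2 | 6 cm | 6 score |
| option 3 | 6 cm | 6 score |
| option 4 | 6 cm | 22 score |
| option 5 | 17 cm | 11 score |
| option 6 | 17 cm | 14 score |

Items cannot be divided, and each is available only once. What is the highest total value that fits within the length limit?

54 score

Check high-value combinations within 42 cm:
- option 1+option 2+option 4+option 6: length 10+6+6+17=39, value 12+6+22+14=54
- option 1+option 3+option 4+option 6: length 10+6+6+17=39, value 12+6+22+14=54
- option 1+option 2+option 4+option 5: length 10+6+6+17=39, value 12+6+22+11=51
- option 1+option 3+option 4+option 5: length 10+6+6+17=39, value 12+6+22+11=51
Best: 54 score.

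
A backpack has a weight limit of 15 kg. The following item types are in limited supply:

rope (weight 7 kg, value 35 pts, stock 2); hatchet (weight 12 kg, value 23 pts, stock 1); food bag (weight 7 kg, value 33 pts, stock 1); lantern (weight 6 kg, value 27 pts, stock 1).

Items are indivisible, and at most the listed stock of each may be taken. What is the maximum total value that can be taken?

Best selections within weight 15 and stock limits:
- 2×rope: weight 14, value 70
- 1×rope + 1×food bag: weight 14, value 68
Best: 70 pts.

70 pts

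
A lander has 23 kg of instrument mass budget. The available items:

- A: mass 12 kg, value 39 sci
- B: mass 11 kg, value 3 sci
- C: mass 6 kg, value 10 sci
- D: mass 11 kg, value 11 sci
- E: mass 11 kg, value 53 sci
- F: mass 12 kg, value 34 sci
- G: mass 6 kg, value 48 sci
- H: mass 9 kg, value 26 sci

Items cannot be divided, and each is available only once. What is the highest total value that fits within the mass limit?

111 sci

Check high-value combinations within 23 kg:
- C+E+G: mass 6+11+6=23, value 10+53+48=111
- E+G: mass 11+6=17, value 53+48=101
- A+E: mass 12+11=23, value 39+53=92
- A+G: mass 12+6=18, value 39+48=87
Best: 111 sci.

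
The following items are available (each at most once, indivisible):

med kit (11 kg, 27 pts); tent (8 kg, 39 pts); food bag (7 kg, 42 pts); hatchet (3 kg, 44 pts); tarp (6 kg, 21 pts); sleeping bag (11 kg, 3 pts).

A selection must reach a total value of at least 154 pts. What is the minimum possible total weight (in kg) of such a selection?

Subsets with value ≥ 154, sorted by total weight:
- med kit+tent+food bag+hatchet+tarp: weight 35, value 173
- med kit+tent+food bag+hatchet+sleeping bag: weight 40, value 155
- med kit+tent+food bag+hatchet+tarp+sleeping bag: weight 46, value 176
Minimum weight: 35 kg.

35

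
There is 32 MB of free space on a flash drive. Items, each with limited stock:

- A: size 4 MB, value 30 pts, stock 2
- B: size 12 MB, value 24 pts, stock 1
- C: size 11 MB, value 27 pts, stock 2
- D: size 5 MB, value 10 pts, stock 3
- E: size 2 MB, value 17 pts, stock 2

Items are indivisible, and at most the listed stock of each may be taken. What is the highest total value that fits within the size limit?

Best selections within size 32 and stock limits:
- 2×A + 1×C + 1×D + 2×E: size 28, value 131
- 2×A + 2×C + 1×E: size 32, value 131
- 2×A + 1×B + 1×D + 2×E: size 29, value 128
Best: 131 pts.

131 pts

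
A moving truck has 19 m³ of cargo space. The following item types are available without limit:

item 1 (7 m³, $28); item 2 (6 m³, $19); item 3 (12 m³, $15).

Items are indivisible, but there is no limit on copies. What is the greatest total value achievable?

Best value-per-unit is item 1 at 28/7; filling with it alone gives 2×28 = 56.
Optimal mix: 1×item 1 + 2×item 2 → volume 19, value 66.

$66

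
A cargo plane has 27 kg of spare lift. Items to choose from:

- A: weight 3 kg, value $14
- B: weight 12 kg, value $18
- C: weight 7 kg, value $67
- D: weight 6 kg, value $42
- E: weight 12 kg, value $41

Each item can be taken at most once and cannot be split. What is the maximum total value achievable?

$150

Check high-value combinations within 27 kg:
- C+D+E: weight 7+6+12=25, value 67+42+41=150
- B+C+D: weight 12+7+6=25, value 18+67+42=127
- A+C+D: weight 3+7+6=16, value 14+67+42=123
- A+C+E: weight 3+7+12=22, value 14+67+41=122
- C+D: weight 7+6=13, value 67+42=109
Best: $150.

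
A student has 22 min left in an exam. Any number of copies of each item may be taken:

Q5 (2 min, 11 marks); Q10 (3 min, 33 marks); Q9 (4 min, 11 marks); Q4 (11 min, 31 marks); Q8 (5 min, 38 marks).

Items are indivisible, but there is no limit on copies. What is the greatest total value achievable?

Best value-per-unit is Q10 at 33/3, and filling with it alone uses time 7×3=21. No mix of the others beats 7×33 = 231.

231 marks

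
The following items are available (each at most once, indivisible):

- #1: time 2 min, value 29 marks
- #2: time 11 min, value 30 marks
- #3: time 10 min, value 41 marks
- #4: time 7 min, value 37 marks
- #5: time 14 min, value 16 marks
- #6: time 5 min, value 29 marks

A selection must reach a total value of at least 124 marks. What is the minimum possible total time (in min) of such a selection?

Subsets with value ≥ 124, sorted by total time:
- #1+#3+#4+#6: time 24, value 136
- #1+#2+#4+#6: time 25, value 125
- #1+#2+#3+#6: time 28, value 129
Minimum time: 24 min.

24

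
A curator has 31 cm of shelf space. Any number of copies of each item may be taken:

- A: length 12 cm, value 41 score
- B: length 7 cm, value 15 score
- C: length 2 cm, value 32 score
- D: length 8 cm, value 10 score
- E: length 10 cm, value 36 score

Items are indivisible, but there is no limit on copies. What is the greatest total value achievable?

Best value-per-unit is C at 32/2, and filling with it alone uses length 15×2=30. No mix of the others beats 15×32 = 480.

480 score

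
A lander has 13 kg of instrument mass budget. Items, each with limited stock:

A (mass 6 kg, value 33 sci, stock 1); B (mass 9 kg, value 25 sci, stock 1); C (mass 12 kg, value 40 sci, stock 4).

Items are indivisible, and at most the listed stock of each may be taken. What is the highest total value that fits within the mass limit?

40 sci

Top feasible selections:
- 1×C: mass 12, value 40
- 1×A: mass 6, value 33
- 1×B: mass 9, value 25
Best: 40 sci.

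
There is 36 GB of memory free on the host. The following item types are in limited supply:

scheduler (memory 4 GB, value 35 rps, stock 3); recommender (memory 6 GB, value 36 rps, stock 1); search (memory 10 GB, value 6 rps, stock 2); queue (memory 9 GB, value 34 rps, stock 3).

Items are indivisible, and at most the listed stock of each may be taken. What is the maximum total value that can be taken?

209 rps

Best selections within memory 36 and stock limits:
- 3×scheduler + 1×recommender + 2×queue: memory 36, value 209
- 3×scheduler + 1×recommender + 1×queue: memory 27, value 175
- 2×scheduler + 1×recommender + 2×queue: memory 32, value 174
Best: 209 rps.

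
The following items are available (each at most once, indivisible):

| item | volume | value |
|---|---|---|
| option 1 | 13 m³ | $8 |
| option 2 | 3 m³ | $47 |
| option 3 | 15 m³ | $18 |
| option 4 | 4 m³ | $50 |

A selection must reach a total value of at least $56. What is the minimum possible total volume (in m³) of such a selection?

Subsets with value ≥ 56, sorted by total volume:
- option 2+option 4: volume 7, value 97
- option 1+option 4: volume 17, value 58
- option 2+option 3: volume 18, value 65
Minimum volume: 7 m³.

7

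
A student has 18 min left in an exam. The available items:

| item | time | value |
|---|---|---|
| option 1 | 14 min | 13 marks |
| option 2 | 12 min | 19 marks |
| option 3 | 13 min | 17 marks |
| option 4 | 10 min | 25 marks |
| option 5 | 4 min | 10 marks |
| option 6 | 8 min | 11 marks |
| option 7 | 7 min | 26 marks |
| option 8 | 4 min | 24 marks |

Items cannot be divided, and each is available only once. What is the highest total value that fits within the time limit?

Check high-value combinations within 18 min:
- option 5+option 7+option 8: time 4+7+4=15, value 10+26+24=60
- option 4+option 5+option 8: time 10+4+4=18, value 25+10+24=59
- option 4+option 7: time 10+7=17, value 25+26=51
- option 7+option 8: time 7+4=11, value 26+24=50
Best: 60 marks.

60 marks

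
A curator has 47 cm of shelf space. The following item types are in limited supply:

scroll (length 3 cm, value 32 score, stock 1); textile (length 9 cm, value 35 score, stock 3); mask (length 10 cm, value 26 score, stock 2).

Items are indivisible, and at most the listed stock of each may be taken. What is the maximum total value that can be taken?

Best selections within length 47 and stock limits:
- 1×scroll + 3×textile + 1×mask: length 40, value 163
- 3×textile + 2×mask: length 47, value 157
- 1×scroll + 2×textile + 2×mask: length 41, value 154
- 1×scroll + 3×textile: length 30, value 137
Best: 163 score.

163 score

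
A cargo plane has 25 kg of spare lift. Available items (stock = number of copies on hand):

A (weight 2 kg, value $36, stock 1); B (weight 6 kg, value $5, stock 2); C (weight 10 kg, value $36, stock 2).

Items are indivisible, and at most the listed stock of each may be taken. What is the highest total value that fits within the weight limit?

Best selections within weight 25 and stock limits:
- 1×A + 2×C: weight 22, value 108
- 1×A + 2×B + 1×C: weight 24, value 82
- 1×A + 1×B + 1×C: weight 18, value 77
- 1×A + 1×C: weight 12, value 72
Best: $108.

$108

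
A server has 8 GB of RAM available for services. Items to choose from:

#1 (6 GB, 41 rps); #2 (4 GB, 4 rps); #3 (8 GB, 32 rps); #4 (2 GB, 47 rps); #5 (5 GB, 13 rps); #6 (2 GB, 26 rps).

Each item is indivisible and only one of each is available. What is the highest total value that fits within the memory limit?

88 rps

This is a 0/1 knapsack; check combinations near the capacity.
- #1+#4: memory 6+2=8, value 41+47=88
- #2+#4+#6: memory 4+2+2=8, value 4+47+26=77
- #4+#6: memory 2+2=4, value 47+26=73
Best: 88 rps.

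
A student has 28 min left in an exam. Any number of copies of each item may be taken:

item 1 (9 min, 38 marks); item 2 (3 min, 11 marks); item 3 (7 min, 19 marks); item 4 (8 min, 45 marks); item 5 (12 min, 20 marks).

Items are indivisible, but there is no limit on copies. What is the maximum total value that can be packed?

Best value-per-unit is item 4 at 45/8; filling with it alone gives 3×45 = 135.
Optimal mix: 1×item 2 + 3×item 4 → time 27, value 146.

146 marks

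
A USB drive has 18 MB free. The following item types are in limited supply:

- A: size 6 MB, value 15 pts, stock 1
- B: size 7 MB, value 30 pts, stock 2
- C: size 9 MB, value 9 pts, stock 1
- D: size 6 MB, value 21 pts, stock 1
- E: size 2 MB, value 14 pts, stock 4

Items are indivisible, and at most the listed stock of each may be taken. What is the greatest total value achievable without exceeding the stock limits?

Best selections within size 18 and stock limits:
- 2×B + 2×E: size 18, value 88
- 1×B + 4×E: size 15, value 86
- 1×B + 1×D + 2×E: size 17, value 79
Best: 88 pts.

88 pts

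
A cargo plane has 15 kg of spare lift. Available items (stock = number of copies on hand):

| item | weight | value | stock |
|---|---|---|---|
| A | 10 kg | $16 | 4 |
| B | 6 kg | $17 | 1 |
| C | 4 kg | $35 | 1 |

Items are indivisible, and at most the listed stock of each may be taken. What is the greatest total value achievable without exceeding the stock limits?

$52

Top feasible selections:
- 1×B + 1×C: weight 10, value 52
- 1×A + 1×C: weight 14, value 51
- 1×C: weight 4, value 35
Best: $52.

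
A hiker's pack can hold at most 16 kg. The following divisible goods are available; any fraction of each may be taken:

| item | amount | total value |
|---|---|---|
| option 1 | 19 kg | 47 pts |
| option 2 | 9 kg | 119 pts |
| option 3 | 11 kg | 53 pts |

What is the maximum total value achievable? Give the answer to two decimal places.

Take in order of value per unit:
- option 2 (119/9 per unit): all 9 → value 119, running total 119.00
- option 3 (53/11 per unit): 7 of 11 → value 7×53/11 = 33.7273, running total 152.73
Total 152.73.

152.73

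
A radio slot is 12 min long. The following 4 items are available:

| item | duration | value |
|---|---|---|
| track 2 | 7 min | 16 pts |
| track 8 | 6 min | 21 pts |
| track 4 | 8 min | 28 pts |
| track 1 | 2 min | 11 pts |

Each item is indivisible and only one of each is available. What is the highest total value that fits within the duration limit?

39 pts

Check high-value combinations within 12 min:
- track 4+track 1: duration 8+2=10, value 28+11=39
- track 8+track 1: duration 6+2=8, value 21+11=32
- track 4: duration 8, value 28
Best: 39 pts.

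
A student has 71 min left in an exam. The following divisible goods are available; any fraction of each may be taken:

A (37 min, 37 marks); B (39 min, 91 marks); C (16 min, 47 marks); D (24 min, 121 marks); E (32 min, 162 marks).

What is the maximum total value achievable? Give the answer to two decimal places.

327.06

Take in order of value per unit:
- E (162/32 per unit): all 32 → value 162, running total 162.00
- D (121/24 per unit): all 24 → value 121, running total 283.00
- C (47/16 per unit): 15 of 16 → value 15×47/16 = 44.0625, running total 327.06
Total 327.06.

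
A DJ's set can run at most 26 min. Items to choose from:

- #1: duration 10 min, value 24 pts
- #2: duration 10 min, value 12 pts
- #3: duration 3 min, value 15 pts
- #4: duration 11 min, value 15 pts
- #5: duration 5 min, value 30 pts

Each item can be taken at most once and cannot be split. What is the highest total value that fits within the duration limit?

69 pts

Check high-value combinations within 26 min:
- #1+#3+#5: duration 10+3+5=18, value 24+15+30=69
- #1+#4+#5: duration 10+11+5=26, value 24+15+30=69
- #1+#2+#5: duration 10+10+5=25, value 24+12+30=66
- #3+#4+#5: duration 3+11+5=19, value 15+15+30=60
Best: 69 pts.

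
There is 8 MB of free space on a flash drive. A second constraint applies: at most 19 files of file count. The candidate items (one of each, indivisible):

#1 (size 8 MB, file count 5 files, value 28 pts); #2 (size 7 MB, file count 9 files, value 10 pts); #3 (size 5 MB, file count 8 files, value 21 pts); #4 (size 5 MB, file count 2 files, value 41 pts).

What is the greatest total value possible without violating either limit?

41 pts

Feasible sets respecting both limits:
- #4: size 5, file count 2, value 41
- #1: size 8, file count 5, value 28
- #3: size 5, file count 8, value 21
Best: 41 pts.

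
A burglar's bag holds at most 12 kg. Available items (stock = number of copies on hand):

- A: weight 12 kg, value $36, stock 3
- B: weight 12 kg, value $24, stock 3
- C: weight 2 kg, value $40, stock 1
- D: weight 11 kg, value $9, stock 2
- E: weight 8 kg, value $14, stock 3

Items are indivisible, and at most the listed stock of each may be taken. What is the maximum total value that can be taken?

$54

Top feasible selections:
- 1×C + 1×E: weight 10, value 54
- 1×C: weight 2, value 40
- 1×A: weight 12, value 36
- 1×B: weight 12, value 24
Best: $54.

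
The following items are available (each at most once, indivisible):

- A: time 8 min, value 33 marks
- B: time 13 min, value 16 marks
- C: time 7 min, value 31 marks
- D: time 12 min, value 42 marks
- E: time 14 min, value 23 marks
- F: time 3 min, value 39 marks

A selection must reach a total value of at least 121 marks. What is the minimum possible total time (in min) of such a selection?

Subsets with value ≥ 121, sorted by total time:
- A+C+D+F: time 30, value 145
- A+C+E+F: time 32, value 126
- B+C+D+F: time 35, value 128
Minimum time: 30 min.

30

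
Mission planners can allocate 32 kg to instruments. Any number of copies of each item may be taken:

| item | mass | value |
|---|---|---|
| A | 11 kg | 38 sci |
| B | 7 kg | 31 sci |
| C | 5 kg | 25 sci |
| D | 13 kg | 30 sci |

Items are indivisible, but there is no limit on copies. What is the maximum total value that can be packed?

156 sci

Best value-per-unit is C at 25/5; filling with it alone gives 6×25 = 150.
Optimal mix: 1×B + 5×C → mass 32, value 156.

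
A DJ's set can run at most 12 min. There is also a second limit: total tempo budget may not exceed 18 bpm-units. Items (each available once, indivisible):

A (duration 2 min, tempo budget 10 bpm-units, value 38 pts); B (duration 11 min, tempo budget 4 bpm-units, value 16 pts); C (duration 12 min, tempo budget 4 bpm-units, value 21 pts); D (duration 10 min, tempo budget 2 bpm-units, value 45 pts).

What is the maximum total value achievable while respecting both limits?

83 pts

Feasible sets respecting both limits:
- A+D: duration 12, tempo budget 12, value 83
- D: duration 10, tempo budget 2, value 45
- A: duration 2, tempo budget 10, value 38
- C: duration 12, tempo budget 4, value 21
Best: 83 pts.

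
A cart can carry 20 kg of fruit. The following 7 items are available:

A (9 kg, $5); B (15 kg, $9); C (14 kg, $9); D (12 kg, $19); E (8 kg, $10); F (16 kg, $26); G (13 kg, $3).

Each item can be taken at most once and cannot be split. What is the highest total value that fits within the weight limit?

Check high-value combinations within 20 kg:
- D+E: weight 12+8=20, value 19+10=29
- F: weight 16, value 26
- D: weight 12, value 19
Best: $29.

$29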